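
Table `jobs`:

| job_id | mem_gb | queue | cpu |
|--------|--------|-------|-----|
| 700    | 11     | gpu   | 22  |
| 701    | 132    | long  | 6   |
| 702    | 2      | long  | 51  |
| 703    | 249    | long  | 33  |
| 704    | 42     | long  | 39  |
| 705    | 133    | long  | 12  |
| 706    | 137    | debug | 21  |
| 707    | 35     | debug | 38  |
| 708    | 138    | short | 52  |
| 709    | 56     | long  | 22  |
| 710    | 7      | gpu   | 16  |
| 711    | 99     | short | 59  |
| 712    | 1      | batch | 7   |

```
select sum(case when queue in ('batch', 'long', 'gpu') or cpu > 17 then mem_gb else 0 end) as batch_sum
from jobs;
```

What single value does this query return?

job_id=700: ✓ → 11
job_id=701: ✓ → 132
job_id=702: ✓ → 2
job_id=703: ✓ → 249
job_id=704: ✓ → 42
job_id=705: ✓ → 133
job_id=706: ✓ → 137
job_id=707: ✓ → 35
job_id=708: ✓ → 138
job_id=709: ✓ → 56
job_id=710: ✓ → 7
job_id=711: ✓ → 99
job_id=712: ✓ → 1
batch_sum = 11 + 132 + 2 + 249 + 42 + 133 + 137 + 35 + 138 + 56 + 7 + 99 + 1 = 1042

1042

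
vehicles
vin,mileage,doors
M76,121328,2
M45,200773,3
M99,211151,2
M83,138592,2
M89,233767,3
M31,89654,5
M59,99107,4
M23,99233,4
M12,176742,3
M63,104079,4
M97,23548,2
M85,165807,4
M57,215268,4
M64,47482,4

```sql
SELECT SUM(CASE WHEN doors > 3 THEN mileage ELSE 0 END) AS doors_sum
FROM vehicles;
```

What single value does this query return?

820630

vin=M76: ✗
vin=M45: ✗
vin=M99: ✗
vin=M83: ✗
vin=M89: ✗
vin=M31: ✓ → 89654
vin=M59: ✓ → 99107
vin=M23: ✓ → 99233
vin=M12: ✗
vin=M63: ✓ → 104079
vin=M97: ✗
vin=M85: ✓ → 165807
vin=M57: ✓ → 215268
vin=M64: ✓ → 47482
doors_sum = 89654 + 99107 + 99233 + 104079 + 165807 + 215268 + 47482 = 820630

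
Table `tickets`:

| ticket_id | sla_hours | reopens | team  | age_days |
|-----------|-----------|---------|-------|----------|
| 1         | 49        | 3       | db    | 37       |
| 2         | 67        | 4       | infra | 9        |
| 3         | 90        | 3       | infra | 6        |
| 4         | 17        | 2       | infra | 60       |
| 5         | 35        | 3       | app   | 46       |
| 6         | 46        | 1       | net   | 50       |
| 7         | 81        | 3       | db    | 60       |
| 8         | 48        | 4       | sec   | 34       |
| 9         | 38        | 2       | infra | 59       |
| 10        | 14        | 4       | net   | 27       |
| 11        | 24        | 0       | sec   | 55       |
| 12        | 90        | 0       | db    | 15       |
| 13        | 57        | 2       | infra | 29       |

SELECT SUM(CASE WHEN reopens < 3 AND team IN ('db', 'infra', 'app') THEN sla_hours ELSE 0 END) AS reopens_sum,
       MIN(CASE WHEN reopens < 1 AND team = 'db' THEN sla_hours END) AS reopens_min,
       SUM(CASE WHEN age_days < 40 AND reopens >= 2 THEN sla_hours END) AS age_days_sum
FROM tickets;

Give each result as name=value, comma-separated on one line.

reopens_sum=202, reopens_min=90, age_days_sum=325

[reopens_sum: reopens < 3 AND team IN ('db', 'infra', 'app')]
ticket_id=1: ✗
ticket_id=2: ✗
ticket_id=3: ✗
ticket_id=4: ✓ → 17
ticket_id=5: ✗
ticket_id=6: ✗
ticket_id=7: ✗
ticket_id=8: ✗
ticket_id=9: ✓ → 38
ticket_id=10: ✗
ticket_id=11: ✗
ticket_id=12: ✓ → 90
ticket_id=13: ✓ → 57
reopens_sum = 17 + 38 + 90 + 57 = 202
—
[reopens_min: reopens < 1 AND team = 'db']
ticket_id=1: ✗
ticket_id=2: ✗
ticket_id=3: ✗
ticket_id=4: ✗
ticket_id=5: ✗
ticket_id=6: ✗
ticket_id=7: ✗
ticket_id=8: ✗
ticket_id=9: ✗
ticket_id=10: ✗
ticket_id=11: ✗
ticket_id=12: ✓ → 90
ticket_id=13: ✗
reopens_min = MIN(90) = 90
—
[age_days_sum: age_days < 40 AND reopens >= 2]
ticket_id=1: ✓ → 49
ticket_id=2: ✓ → 67
ticket_id=3: ✓ → 90
ticket_id=4: ✗
ticket_id=5: ✗
ticket_id=6: ✗
ticket_id=7: ✗
ticket_id=8: ✓ → 48
ticket_id=9: ✗
ticket_id=10: ✓ → 14
ticket_id=11: ✗
ticket_id=12: ✗
ticket_id=13: ✓ → 57
age_days_sum = 49 + 67 + 90 + 48 + 14 + 57 = 325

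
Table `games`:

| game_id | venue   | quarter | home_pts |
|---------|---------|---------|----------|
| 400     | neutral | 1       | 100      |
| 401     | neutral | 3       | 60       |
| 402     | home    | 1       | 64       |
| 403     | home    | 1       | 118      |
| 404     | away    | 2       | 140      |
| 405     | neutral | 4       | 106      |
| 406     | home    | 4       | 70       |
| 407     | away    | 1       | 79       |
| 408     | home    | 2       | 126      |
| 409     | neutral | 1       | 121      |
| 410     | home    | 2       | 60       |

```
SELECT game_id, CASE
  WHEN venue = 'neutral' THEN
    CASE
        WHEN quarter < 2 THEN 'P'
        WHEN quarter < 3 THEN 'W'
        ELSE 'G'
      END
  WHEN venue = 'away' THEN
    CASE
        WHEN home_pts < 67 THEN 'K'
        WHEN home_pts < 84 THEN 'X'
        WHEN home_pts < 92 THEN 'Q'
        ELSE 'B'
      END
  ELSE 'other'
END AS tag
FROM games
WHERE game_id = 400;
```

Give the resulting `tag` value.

P

game_id = 400: venue=neutral, quarter=1, home_pts=100.
venue='neutral' → inner[quarter < 2] → P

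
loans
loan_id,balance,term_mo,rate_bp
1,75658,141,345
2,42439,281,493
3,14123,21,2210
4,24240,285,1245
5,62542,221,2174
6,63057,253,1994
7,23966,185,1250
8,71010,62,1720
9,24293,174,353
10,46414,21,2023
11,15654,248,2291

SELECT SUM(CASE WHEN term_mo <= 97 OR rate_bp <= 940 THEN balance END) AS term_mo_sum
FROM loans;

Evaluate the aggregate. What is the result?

273937

loan_id=1: ✓ → 75658
loan_id=2: ✓ → 42439
loan_id=3: ✓ → 14123
loan_id=4: ✗
loan_id=5: ✗
loan_id=6: ✗
loan_id=7: ✗
loan_id=8: ✓ → 71010
loan_id=9: ✓ → 24293
loan_id=10: ✓ → 46414
loan_id=11: ✗
term_mo_sum = 75658 + 42439 + 14123 + 71010 + 24293 + 46414 = 273937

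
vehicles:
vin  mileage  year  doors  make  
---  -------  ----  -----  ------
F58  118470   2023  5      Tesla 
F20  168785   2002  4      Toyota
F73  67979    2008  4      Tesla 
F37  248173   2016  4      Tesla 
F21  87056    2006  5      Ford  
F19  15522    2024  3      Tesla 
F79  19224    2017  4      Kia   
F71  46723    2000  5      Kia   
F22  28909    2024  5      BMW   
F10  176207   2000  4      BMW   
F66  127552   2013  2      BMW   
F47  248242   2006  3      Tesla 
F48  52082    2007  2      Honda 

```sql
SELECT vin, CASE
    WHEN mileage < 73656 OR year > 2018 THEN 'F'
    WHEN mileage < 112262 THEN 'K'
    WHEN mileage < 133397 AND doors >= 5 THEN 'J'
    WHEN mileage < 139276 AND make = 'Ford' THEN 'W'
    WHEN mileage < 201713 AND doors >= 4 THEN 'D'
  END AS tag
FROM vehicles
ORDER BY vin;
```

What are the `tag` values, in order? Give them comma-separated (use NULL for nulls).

D, F, D, K, F, NULL, NULL, F, F, NULL, F, F, F

vin=F10: mileage < 201713 AND doors >= 4 → D
vin=F19: mileage < 73656 OR year > 2018 → F
vin=F20: mileage < 201713 AND doors >= 4 → D
vin=F21: mileage < 112262 → K
vin=F22: mileage < 73656 OR year > 2018 → F
vin=F37: (no match → NULL) → NULL
vin=F47: (no match → NULL) → NULL
vin=F48: mileage < 73656 OR year > 2018 → F
vin=F58: mileage < 73656 OR year > 2018 → F
vin=F66: (no match → NULL) → NULL
vin=F71: mileage < 73656 OR year > 2018 → F
vin=F73: mileage < 73656 OR year > 2018 → F
vin=F79: mileage < 73656 OR year > 2018 → F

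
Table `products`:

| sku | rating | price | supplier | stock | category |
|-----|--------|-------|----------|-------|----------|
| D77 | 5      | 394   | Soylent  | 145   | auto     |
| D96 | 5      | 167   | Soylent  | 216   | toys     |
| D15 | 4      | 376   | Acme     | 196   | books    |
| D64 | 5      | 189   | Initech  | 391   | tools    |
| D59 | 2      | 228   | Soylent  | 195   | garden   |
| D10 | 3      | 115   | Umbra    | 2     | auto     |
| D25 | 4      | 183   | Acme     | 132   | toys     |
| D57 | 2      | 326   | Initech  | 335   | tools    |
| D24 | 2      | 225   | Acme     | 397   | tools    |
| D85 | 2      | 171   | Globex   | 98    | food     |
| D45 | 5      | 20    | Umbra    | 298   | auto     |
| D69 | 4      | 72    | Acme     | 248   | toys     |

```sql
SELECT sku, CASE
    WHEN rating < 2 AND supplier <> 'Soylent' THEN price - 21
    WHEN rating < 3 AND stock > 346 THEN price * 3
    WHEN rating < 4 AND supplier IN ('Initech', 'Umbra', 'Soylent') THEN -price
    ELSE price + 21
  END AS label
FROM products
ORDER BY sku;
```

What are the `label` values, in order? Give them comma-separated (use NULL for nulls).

-115, 397, 675, 204, 41, -326, -228, 210, 93, 415, 192, 188

sku=D10: rating < 4 AND supplier IN ('Initech', 'Umbra', 'Soylent') → -115
sku=D15: ELSE → 397
sku=D24: rating < 3 AND stock > 346 → 675
sku=D25: ELSE → 204
sku=D45: ELSE → 41
sku=D57: rating < 4 AND supplier IN ('Initech', 'Umbra', 'Soylent') → -326
sku=D59: rating < 4 AND supplier IN ('Initech', 'Umbra', 'Soylent') → -228
sku=D64: ELSE → 210
sku=D69: ELSE → 93
sku=D77: ELSE → 415
sku=D85: ELSE → 192
sku=D96: ELSE → 188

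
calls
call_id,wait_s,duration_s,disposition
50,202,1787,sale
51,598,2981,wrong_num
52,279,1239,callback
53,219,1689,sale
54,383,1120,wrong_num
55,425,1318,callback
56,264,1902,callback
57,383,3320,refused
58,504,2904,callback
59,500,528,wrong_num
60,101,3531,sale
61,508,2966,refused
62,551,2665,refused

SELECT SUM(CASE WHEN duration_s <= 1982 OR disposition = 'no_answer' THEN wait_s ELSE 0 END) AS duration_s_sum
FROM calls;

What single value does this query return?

2272

call_id=50: ✓ → 202
call_id=51: ✗
call_id=52: ✓ → 279
call_id=53: ✓ → 219
call_id=54: ✓ → 383
call_id=55: ✓ → 425
call_id=56: ✓ → 264
call_id=57: ✗
call_id=58: ✗
call_id=59: ✓ → 500
call_id=60: ✗
call_id=61: ✗
call_id=62: ✗
duration_s_sum = 202 + 279 + 219 + 383 + 425 + 264 + 500 = 2272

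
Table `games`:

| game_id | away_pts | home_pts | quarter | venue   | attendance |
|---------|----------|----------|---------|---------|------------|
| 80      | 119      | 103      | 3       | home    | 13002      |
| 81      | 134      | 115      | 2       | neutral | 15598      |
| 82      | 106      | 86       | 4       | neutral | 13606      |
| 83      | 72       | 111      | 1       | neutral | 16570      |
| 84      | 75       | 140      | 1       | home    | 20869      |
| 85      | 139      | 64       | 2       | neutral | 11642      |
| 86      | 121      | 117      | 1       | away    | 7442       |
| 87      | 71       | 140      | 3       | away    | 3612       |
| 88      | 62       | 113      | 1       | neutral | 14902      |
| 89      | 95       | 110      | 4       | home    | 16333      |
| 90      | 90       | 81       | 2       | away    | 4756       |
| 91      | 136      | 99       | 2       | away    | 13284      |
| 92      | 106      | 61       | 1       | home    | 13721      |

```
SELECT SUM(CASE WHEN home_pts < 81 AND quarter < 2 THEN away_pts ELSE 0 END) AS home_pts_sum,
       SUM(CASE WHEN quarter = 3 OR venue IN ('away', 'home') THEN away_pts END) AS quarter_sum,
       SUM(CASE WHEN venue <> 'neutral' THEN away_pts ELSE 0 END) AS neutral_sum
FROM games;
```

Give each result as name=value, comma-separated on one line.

[home_pts_sum: home_pts < 81 AND quarter < 2]
game_id=80: ✗
game_id=81: ✗
game_id=82: ✗
game_id=83: ✗
game_id=84: ✗
game_id=85: ✗
game_id=86: ✗
game_id=87: ✗
game_id=88: ✗
game_id=89: ✗
game_id=90: ✗
game_id=91: ✗
game_id=92: ✓ → 106
home_pts_sum = 106
—
[quarter_sum: quarter = 3 OR venue IN ('away', 'home')]
game_id=80: ✓ → 119
game_id=81: ✗
game_id=82: ✗
game_id=83: ✗
game_id=84: ✓ → 75
game_id=85: ✗
game_id=86: ✓ → 121
game_id=87: ✓ → 71
game_id=88: ✗
game_id=89: ✓ → 95
game_id=90: ✓ → 90
game_id=91: ✓ → 136
game_id=92: ✓ → 106
quarter_sum = 119 + 75 + 121 + 71 + 95 + 90 + 136 + 106 = 813
—
[neutral_sum: venue <> 'neutral']
game_id=80: ✓ → 119
game_id=81: ✗
game_id=82: ✗
game_id=83: ✗
game_id=84: ✓ → 75
game_id=85: ✗
game_id=86: ✓ → 121
game_id=87: ✓ → 71
game_id=88: ✗
game_id=89: ✓ → 95
game_id=90: ✓ → 90
game_id=91: ✓ → 136
game_id=92: ✓ → 106
neutral_sum = 119 + 75 + 121 + 71 + 95 + 90 + 136 + 106 = 813

home_pts_sum=106, quarter_sum=813, neutral_sum=813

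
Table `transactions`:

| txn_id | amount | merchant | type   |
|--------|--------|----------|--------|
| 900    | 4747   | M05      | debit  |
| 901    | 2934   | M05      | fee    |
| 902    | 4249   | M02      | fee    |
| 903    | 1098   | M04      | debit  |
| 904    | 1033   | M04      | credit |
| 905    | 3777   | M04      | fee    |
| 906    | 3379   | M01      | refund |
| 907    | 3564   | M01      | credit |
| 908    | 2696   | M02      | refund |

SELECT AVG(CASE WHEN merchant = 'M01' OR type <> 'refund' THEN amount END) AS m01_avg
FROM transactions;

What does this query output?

3097.625

txn_id=900: ✓ → 4747
txn_id=901: ✓ → 2934
txn_id=902: ✓ → 4249
txn_id=903: ✓ → 1098
txn_id=904: ✓ → 1033
txn_id=905: ✓ → 3777
txn_id=906: ✓ → 3379
txn_id=907: ✓ → 3564
txn_id=908: ✗
m01_avg = (4747 + 2934 + 4249 + 1098 + 1033 + 3777 + 3379 + 3564) / 8 = 3097.625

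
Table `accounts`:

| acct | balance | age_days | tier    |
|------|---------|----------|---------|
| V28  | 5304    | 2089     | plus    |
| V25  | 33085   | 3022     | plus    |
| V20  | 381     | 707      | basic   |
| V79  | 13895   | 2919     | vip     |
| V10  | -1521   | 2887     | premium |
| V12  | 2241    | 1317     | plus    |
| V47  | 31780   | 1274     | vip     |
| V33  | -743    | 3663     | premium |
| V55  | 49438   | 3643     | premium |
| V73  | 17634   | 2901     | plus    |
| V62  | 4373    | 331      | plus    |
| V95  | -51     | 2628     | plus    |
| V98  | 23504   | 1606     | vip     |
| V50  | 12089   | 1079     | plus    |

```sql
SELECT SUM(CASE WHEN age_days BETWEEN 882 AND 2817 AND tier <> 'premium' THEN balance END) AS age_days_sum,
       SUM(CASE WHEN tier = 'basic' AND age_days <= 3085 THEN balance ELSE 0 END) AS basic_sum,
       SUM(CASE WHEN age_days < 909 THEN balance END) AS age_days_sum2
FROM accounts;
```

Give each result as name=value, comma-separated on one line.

[age_days_sum: age_days BETWEEN 882 AND 2817 AND tier <> 'premium']
acct=V28: ✓ → 5304
acct=V25: ✗
acct=V20: ✗
acct=V79: ✗
acct=V10: ✗
acct=V12: ✓ → 2241
acct=V47: ✓ → 31780
acct=V33: ✗
acct=V55: ✗
acct=V73: ✗
acct=V62: ✗
acct=V95: ✓ → -51
acct=V98: ✓ → 23504
acct=V50: ✓ → 12089
age_days_sum = 5304 + 2241 + 31780 + -51 + 23504 + 12089 = 74867
—
[basic_sum: tier = 'basic' AND age_days <= 3085]
acct=V28: ✗
acct=V25: ✗
acct=V20: ✓ → 381
acct=V79: ✗
acct=V10: ✗
acct=V12: ✗
acct=V47: ✗
acct=V33: ✗
acct=V55: ✗
acct=V73: ✗
acct=V62: ✗
acct=V95: ✗
acct=V98: ✗
acct=V50: ✗
basic_sum = 381
—
[age_days_sum2: age_days < 909]
acct=V28: ✗
acct=V25: ✗
acct=V20: ✓ → 381
acct=V79: ✗
acct=V10: ✗
acct=V12: ✗
acct=V47: ✗
acct=V33: ✗
acct=V55: ✗
acct=V73: ✗
acct=V62: ✓ → 4373
acct=V95: ✗
acct=V98: ✗
acct=V50: ✗
age_days_sum2 = 381 + 4373 = 4754

age_days_sum=74867, basic_sum=381, age_days_sum2=4754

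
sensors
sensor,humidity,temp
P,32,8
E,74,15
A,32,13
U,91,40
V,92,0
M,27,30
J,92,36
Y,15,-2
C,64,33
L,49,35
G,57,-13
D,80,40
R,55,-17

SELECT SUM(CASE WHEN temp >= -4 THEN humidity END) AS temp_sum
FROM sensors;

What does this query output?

sensor=P: ✓ → 32
sensor=E: ✓ → 74
sensor=A: ✓ → 32
sensor=U: ✓ → 91
sensor=V: ✓ → 92
sensor=M: ✓ → 27
sensor=J: ✓ → 92
sensor=Y: ✓ → 15
sensor=C: ✓ → 64
sensor=L: ✓ → 49
sensor=G: ✗
sensor=D: ✓ → 80
sensor=R: ✗
temp_sum = 32 + 74 + 32 + 91 + 92 + 27 + 92 + 15 + 64 + 49 + 80 = 648

648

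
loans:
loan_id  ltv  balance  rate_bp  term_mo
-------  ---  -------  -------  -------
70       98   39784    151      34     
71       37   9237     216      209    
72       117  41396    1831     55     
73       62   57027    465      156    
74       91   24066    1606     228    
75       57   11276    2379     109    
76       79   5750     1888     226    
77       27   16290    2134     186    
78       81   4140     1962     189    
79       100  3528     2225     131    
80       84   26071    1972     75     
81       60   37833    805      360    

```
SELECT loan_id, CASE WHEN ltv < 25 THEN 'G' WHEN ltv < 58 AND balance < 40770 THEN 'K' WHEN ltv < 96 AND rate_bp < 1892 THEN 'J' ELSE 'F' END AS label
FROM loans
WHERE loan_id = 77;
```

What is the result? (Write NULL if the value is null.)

K

loan_id = 77: ltv=27, balance=16290, rate_bp=2134, term_mo=186.
ltv < 25 → false
ltv < 58 AND balance < 40770 → true → K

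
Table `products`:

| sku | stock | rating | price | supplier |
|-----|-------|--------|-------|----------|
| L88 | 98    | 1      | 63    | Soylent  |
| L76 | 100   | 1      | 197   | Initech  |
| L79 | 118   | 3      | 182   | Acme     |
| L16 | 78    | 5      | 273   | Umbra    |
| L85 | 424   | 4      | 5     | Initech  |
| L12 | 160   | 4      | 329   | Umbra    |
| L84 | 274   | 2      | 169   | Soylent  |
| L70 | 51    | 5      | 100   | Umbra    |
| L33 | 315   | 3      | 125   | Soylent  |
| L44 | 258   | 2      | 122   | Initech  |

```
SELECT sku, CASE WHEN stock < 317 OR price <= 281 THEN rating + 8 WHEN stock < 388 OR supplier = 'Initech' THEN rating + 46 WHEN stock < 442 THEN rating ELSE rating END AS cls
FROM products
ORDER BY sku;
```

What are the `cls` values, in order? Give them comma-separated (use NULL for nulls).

sku=L12: stock < 317 OR price <= 281 → 12
sku=L16: stock < 317 OR price <= 281 → 13
sku=L33: stock < 317 OR price <= 281 → 11
sku=L44: stock < 317 OR price <= 281 → 10
sku=L70: stock < 317 OR price <= 281 → 13
sku=L76: stock < 317 OR price <= 281 → 9
sku=L79: stock < 317 OR price <= 281 → 11
sku=L84: stock < 317 OR price <= 281 → 10
sku=L85: stock < 317 OR price <= 281 → 12
sku=L88: stock < 317 OR price <= 281 → 9

12, 13, 11, 10, 13, 9, 11, 10, 12, 9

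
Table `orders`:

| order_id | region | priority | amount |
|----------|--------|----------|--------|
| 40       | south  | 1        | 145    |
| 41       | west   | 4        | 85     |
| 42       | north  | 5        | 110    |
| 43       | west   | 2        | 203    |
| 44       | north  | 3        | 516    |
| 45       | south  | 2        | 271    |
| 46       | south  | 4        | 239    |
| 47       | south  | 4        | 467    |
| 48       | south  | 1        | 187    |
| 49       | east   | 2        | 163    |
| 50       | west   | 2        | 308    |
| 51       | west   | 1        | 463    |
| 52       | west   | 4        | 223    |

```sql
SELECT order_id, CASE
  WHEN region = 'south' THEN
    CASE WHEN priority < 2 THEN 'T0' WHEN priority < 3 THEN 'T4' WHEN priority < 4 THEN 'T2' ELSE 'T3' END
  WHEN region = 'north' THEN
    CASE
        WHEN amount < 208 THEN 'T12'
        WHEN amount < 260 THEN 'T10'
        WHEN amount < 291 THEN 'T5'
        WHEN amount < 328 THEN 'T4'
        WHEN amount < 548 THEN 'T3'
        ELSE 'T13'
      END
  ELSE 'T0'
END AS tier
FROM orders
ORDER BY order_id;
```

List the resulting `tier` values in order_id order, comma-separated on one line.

order_id=40: region='south' → inner[priority < 2] → T0
order_id=41: region='west' → outer ELSE → T0
order_id=42: region='north' → inner[amount < 208] → T12
order_id=43: region='west' → outer ELSE → T0
order_id=44: region='north' → inner[amount < 548] → T3
order_id=45: region='south' → inner[priority < 3] → T4
order_id=46: region='south' → inner[ELSE] → T3
order_id=47: region='south' → inner[ELSE] → T3
order_id=48: region='south' → inner[priority < 2] → T0
order_id=49: region='east' → outer ELSE → T0
order_id=50: region='west' → outer ELSE → T0
order_id=51: region='west' → outer ELSE → T0
order_id=52: region='west' → outer ELSE → T0

T0, T0, T12, T0, T3, T4, T3, T3, T0, T0, T0, T0, T0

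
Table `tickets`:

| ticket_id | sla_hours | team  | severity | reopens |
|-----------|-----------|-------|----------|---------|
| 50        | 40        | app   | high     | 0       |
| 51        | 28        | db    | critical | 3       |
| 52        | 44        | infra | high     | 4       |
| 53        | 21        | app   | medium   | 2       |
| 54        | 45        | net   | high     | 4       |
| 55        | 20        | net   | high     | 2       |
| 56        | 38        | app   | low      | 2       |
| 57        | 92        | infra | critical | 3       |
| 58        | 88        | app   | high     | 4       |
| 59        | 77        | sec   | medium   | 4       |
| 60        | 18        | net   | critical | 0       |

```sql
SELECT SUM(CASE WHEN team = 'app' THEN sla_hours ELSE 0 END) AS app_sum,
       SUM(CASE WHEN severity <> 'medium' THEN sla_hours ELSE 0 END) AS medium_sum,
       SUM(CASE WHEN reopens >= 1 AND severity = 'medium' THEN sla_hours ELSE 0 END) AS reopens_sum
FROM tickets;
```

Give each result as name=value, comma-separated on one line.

[app_sum: team = 'app']
ticket_id=50: ✓ → 40
ticket_id=51: ✗
ticket_id=52: ✗
ticket_id=53: ✓ → 21
ticket_id=54: ✗
ticket_id=55: ✗
ticket_id=56: ✓ → 38
ticket_id=57: ✗
ticket_id=58: ✓ → 88
ticket_id=59: ✗
ticket_id=60: ✗
app_sum = 40 + 21 + 38 + 88 = 187
—
[medium_sum: severity <> 'medium']
ticket_id=50: ✓ → 40
ticket_id=51: ✓ → 28
ticket_id=52: ✓ → 44
ticket_id=53: ✗
ticket_id=54: ✓ → 45
ticket_id=55: ✓ → 20
ticket_id=56: ✓ → 38
ticket_id=57: ✓ → 92
ticket_id=58: ✓ → 88
ticket_id=59: ✗
ticket_id=60: ✓ → 18
medium_sum = 40 + 28 + 44 + 45 + 20 + 38 + 92 + 88 + 18 = 413
—
[reopens_sum: reopens >= 1 AND severity = 'medium']
ticket_id=50: ✗
ticket_id=51: ✗
ticket_id=52: ✗
ticket_id=53: ✓ → 21
ticket_id=54: ✗
ticket_id=55: ✗
ticket_id=56: ✗
ticket_id=57: ✗
ticket_id=58: ✗
ticket_id=59: ✓ → 77
ticket_id=60: ✗
reopens_sum = 21 + 77 = 98

app_sum=187, medium_sum=413, reopens_sum=98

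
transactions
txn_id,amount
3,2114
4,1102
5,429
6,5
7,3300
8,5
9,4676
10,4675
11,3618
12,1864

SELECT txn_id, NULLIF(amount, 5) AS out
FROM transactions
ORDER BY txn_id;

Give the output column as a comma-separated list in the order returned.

2114, 1102, 429, NULL, 3300, NULL, 4676, 4675, 3618, 1864

txn_id=3: amount=2114 vs 5: differ → 2114
txn_id=4: amount=1102 vs 5: differ → 1102
txn_id=5: amount=429 vs 5: differ → 429
txn_id=6: amount=5 vs 5: equal → NULL
txn_id=7: amount=3300 vs 5: differ → 3300
txn_id=8: amount=5 vs 5: equal → NULL
txn_id=9: amount=4676 vs 5: differ → 4676
txn_id=10: amount=4675 vs 5: differ → 4675
txn_id=11: amount=3618 vs 5: differ → 3618
txn_id=12: amount=1864 vs 5: differ → 1864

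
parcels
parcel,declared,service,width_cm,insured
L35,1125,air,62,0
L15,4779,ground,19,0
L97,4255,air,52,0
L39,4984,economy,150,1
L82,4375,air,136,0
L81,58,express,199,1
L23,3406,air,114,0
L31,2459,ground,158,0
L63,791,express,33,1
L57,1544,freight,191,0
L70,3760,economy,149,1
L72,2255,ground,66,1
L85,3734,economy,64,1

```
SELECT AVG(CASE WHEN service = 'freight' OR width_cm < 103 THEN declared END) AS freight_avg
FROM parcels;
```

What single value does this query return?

2640.4285714286

parcel=L35: ✓ → 1125
parcel=L15: ✓ → 4779
parcel=L97: ✓ → 4255
parcel=L39: ✗
parcel=L82: ✗
parcel=L81: ✗
parcel=L23: ✗
parcel=L31: ✗
parcel=L63: ✓ → 791
parcel=L57: ✓ → 1544
parcel=L70: ✗
parcel=L72: ✓ → 2255
parcel=L85: ✓ → 3734
freight_avg = (1125 + 4779 + 4255 + 791 + 1544 + 2255 + 3734) / 7 = 2640.4285714286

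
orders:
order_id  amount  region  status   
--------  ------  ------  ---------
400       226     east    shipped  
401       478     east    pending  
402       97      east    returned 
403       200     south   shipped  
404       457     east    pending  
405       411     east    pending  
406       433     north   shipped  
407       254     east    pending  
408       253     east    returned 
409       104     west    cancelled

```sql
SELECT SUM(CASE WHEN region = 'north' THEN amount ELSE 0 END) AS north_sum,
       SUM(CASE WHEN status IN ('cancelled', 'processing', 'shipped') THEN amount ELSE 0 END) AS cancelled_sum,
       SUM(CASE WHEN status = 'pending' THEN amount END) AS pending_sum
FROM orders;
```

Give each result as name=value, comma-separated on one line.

[north_sum: region = 'north']
order_id=400: ✗
order_id=401: ✗
order_id=402: ✗
order_id=403: ✗
order_id=404: ✗
order_id=405: ✗
order_id=406: ✓ → 433
order_id=407: ✗
order_id=408: ✗
order_id=409: ✗
north_sum = 433
—
[cancelled_sum: status IN ('cancelled', 'processing', 'shipped')]
order_id=400: ✓ → 226
order_id=401: ✗
order_id=402: ✗
order_id=403: ✓ → 200
order_id=404: ✗
order_id=405: ✗
order_id=406: ✓ → 433
order_id=407: ✗
order_id=408: ✗
order_id=409: ✓ → 104
cancelled_sum = 226 + 200 + 433 + 104 = 963
—
[pending_sum: status = 'pending']
order_id=400: ✗
order_id=401: ✓ → 478
order_id=402: ✗
order_id=403: ✗
order_id=404: ✓ → 457
order_id=405: ✓ → 411
order_id=406: ✗
order_id=407: ✓ → 254
order_id=408: ✗
order_id=409: ✗
pending_sum = 478 + 457 + 411 + 254 = 1600

north_sum=433, cancelled_sum=963, pending_sum=1600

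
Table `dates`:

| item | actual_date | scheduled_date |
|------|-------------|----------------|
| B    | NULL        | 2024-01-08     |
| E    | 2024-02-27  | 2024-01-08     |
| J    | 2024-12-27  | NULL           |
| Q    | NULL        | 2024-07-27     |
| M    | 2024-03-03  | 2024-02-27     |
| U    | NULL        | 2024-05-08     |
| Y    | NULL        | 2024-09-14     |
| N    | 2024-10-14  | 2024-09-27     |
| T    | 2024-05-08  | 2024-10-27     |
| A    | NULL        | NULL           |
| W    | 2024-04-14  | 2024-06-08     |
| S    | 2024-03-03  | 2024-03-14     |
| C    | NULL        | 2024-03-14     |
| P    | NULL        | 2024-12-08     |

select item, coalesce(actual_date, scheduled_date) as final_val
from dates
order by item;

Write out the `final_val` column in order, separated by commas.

NULL, 2024-01-08, 2024-03-14, 2024-02-27, 2024-12-27, 2024-03-03, 2024-10-14, 2024-12-08, 2024-07-27, 2024-03-03, 2024-05-08, 2024-05-08, 2024-04-14, 2024-09-14

item=A: actual_date=NULL, scheduled_date=NULL (all NULL) → NULL
item=B: actual_date=NULL, scheduled_date=2024-01-08 → 2024-01-08
item=C: actual_date=NULL, scheduled_date=2024-03-14 → 2024-03-14
item=E: actual_date=2024-02-27 → 2024-02-27
item=J: actual_date=2024-12-27 → 2024-12-27
item=M: actual_date=2024-03-03 → 2024-03-03
item=N: actual_date=2024-10-14 → 2024-10-14
item=P: actual_date=NULL, scheduled_date=2024-12-08 → 2024-12-08
item=Q: actual_date=NULL, scheduled_date=2024-07-27 → 2024-07-27
item=S: actual_date=2024-03-03 → 2024-03-03
item=T: actual_date=2024-05-08 → 2024-05-08
item=U: actual_date=NULL, scheduled_date=2024-05-08 → 2024-05-08
item=W: actual_date=2024-04-14 → 2024-04-14
item=Y: actual_date=NULL, scheduled_date=2024-09-14 → 2024-09-14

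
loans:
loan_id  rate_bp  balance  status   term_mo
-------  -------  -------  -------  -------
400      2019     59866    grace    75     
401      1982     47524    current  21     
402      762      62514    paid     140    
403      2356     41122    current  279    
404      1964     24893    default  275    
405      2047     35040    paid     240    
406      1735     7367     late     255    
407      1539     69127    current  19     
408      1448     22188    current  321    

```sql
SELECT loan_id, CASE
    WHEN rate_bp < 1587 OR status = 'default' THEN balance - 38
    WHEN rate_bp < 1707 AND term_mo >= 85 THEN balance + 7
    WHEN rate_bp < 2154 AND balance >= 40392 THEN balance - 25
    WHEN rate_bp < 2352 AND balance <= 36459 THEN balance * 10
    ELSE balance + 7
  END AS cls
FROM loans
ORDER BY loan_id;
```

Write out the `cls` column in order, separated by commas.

loan_id=400: rate_bp < 2154 AND balance >= 40392 → 59841
loan_id=401: rate_bp < 2154 AND balance >= 40392 → 47499
loan_id=402: rate_bp < 1587 OR status = 'default' → 62476
loan_id=403: ELSE → 41129
loan_id=404: rate_bp < 1587 OR status = 'default' → 24855
loan_id=405: rate_bp < 2352 AND balance <= 36459 → 350400
loan_id=406: rate_bp < 2352 AND balance <= 36459 → 73670
loan_id=407: rate_bp < 1587 OR status = 'default' → 69089
loan_id=408: rate_bp < 1587 OR status = 'default' → 22150

59841, 47499, 62476, 41129, 24855, 350400, 73670, 69089, 22150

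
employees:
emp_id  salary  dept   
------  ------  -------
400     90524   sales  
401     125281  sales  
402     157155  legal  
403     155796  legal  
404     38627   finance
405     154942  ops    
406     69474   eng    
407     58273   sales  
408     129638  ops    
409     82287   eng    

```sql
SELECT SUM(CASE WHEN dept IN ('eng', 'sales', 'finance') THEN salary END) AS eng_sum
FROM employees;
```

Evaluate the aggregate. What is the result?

464466

emp_id=400: ✓ → 90524
emp_id=401: ✓ → 125281
emp_id=402: ✗
emp_id=403: ✗
emp_id=404: ✓ → 38627
emp_id=405: ✗
emp_id=406: ✓ → 69474
emp_id=407: ✓ → 58273
emp_id=408: ✗
emp_id=409: ✓ → 82287
eng_sum = 90524 + 125281 + 38627 + 69474 + 58273 + 82287 = 464466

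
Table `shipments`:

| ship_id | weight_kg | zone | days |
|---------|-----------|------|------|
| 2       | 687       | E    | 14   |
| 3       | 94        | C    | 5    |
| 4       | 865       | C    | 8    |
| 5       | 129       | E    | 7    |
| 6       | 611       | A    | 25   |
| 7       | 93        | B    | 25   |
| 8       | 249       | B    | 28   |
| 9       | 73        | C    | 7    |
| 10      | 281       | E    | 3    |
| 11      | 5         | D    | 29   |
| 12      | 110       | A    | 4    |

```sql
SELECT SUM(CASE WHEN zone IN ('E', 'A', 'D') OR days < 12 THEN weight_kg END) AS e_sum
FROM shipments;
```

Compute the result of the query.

2855

ship_id=2: ✓ → 687
ship_id=3: ✓ → 94
ship_id=4: ✓ → 865
ship_id=5: ✓ → 129
ship_id=6: ✓ → 611
ship_id=7: ✗
ship_id=8: ✗
ship_id=9: ✓ → 73
ship_id=10: ✓ → 281
ship_id=11: ✓ → 5
ship_id=12: ✓ → 110
e_sum = 687 + 94 + 865 + 129 + 611 + 73 + 281 + 5 + 110 = 2855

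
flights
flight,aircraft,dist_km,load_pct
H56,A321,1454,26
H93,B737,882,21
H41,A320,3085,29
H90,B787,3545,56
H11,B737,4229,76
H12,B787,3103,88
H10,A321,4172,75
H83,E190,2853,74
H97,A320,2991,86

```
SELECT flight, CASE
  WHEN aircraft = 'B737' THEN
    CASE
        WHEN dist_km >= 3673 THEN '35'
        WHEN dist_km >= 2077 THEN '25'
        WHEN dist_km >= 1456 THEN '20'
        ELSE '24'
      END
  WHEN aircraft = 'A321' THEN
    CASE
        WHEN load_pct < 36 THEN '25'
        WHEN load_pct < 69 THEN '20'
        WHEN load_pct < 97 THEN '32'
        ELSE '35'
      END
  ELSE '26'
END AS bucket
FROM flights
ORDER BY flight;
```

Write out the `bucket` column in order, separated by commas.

32, 35, 26, 26, 25, 26, 26, 24, 26

flight=H10: aircraft='A321' → inner[load_pct < 97] → 32
flight=H11: aircraft='B737' → inner[dist_km >= 3673] → 35
flight=H12: aircraft='B787' → outer ELSE → 26
flight=H41: aircraft='A320' → outer ELSE → 26
flight=H56: aircraft='A321' → inner[load_pct < 36] → 25
flight=H83: aircraft='E190' → outer ELSE → 26
flight=H90: aircraft='B787' → outer ELSE → 26
flight=H93: aircraft='B737' → inner[ELSE] → 24
flight=H97: aircraft='A320' → outer ELSE → 26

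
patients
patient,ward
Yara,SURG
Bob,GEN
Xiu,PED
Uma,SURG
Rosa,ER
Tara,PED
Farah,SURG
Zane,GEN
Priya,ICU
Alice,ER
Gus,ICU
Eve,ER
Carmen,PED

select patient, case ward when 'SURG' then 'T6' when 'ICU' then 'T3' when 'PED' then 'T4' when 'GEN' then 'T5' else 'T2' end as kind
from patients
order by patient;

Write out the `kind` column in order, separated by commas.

T2, T5, T4, T2, T6, T3, T3, T2, T4, T6, T4, T6, T5

patient=Alice: ELSE → T2
patient=Bob: ward='GEN' → T5
patient=Carmen: ward='PED' → T4
patient=Eve: ELSE → T2
patient=Farah: ward='SURG' → T6
patient=Gus: ward='ICU' → T3
patient=Priya: ward='ICU' → T3
patient=Rosa: ELSE → T2
patient=Tara: ward='PED' → T4
patient=Uma: ward='SURG' → T6
patient=Xiu: ward='PED' → T4
patient=Yara: ward='SURG' → T6
patient=Zane: ward='GEN' → T5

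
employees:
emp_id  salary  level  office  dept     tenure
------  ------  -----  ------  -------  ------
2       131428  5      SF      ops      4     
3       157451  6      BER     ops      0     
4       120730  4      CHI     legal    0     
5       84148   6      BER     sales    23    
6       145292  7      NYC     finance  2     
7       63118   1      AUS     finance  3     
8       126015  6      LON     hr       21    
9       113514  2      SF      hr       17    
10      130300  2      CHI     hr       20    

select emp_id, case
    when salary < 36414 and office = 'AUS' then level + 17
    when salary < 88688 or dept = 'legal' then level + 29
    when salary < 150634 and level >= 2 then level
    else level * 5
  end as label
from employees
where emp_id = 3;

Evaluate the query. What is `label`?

emp_id = 3: salary=157451, level=6, office=BER, dept=ops, tenure=0.
salary < 36414 and office = 'AUS' → false
salary < 88688 or dept = 'legal' → false
salary < 150634 and level >= 2 → false
No prior WHEN matched → ELSE → 30

30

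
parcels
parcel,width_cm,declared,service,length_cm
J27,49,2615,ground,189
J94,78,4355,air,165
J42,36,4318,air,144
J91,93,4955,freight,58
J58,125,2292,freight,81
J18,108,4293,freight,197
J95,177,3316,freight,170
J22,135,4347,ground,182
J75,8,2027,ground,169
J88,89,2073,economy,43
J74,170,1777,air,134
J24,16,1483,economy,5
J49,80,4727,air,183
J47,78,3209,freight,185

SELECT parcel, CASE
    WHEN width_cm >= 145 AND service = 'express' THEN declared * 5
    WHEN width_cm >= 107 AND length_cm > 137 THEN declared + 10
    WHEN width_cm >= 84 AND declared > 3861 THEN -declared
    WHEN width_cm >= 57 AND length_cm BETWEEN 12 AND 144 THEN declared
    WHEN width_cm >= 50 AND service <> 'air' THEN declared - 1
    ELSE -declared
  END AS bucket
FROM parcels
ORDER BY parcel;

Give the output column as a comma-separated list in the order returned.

4303, 4357, -1483, -2615, -4318, 3208, -4727, 2292, 1777, -2027, 2073, -4955, -4355, 3326

parcel=J18: width_cm >= 107 AND length_cm > 137 → 4303
parcel=J22: width_cm >= 107 AND length_cm > 137 → 4357
parcel=J24: ELSE → -1483
parcel=J27: ELSE → -2615
parcel=J42: ELSE → -4318
parcel=J47: width_cm >= 50 AND service <> 'air' → 3208
parcel=J49: ELSE → -4727
parcel=J58: width_cm >= 57 AND length_cm BETWEEN 12 AND 144 → 2292
parcel=J74: width_cm >= 57 AND length_cm BETWEEN 12 AND 144 → 1777
parcel=J75: ELSE → -2027
parcel=J88: width_cm >= 57 AND length_cm BETWEEN 12 AND 144 → 2073
parcel=J91: width_cm >= 84 AND declared > 3861 → -4955
parcel=J94: ELSE → -4355
parcel=J95: width_cm >= 107 AND length_cm > 137 → 3326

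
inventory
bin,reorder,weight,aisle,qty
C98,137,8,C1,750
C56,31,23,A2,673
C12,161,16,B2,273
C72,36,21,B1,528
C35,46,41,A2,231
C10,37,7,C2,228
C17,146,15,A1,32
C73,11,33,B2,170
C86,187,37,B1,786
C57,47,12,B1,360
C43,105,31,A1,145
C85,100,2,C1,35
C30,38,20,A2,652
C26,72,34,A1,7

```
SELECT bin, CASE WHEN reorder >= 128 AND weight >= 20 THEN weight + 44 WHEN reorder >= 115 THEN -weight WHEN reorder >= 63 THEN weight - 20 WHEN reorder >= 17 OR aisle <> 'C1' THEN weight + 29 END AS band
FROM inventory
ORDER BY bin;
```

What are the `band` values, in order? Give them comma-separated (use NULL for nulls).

bin=C10: reorder >= 17 OR aisle <> 'C1' → 36
bin=C12: reorder >= 115 → -16
bin=C17: reorder >= 115 → -15
bin=C26: reorder >= 63 → 14
bin=C30: reorder >= 17 OR aisle <> 'C1' → 49
bin=C35: reorder >= 17 OR aisle <> 'C1' → 70
bin=C43: reorder >= 63 → 11
bin=C56: reorder >= 17 OR aisle <> 'C1' → 52
bin=C57: reorder >= 17 OR aisle <> 'C1' → 41
bin=C72: reorder >= 17 OR aisle <> 'C1' → 50
bin=C73: reorder >= 17 OR aisle <> 'C1' → 62
bin=C85: reorder >= 63 → -18
bin=C86: reorder >= 128 AND weight >= 20 → 81
bin=C98: reorder >= 115 → -8

36, -16, -15, 14, 49, 70, 11, 52, 41, 50, 62, -18, 81, -8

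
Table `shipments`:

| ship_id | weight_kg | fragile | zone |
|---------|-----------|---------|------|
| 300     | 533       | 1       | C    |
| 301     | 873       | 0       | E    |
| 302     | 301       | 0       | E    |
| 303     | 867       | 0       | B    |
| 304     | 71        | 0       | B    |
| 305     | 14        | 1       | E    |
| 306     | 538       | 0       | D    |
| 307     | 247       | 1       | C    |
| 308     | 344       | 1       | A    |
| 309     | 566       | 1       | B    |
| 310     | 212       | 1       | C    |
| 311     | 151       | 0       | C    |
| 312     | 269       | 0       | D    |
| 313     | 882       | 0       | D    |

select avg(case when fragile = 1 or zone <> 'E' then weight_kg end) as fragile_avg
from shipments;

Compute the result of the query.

391.1666666667

ship_id=300: ✓ → 533
ship_id=301: ✗
ship_id=302: ✗
ship_id=303: ✓ → 867
ship_id=304: ✓ → 71
ship_id=305: ✓ → 14
ship_id=306: ✓ → 538
ship_id=307: ✓ → 247
ship_id=308: ✓ → 344
ship_id=309: ✓ → 566
ship_id=310: ✓ → 212
ship_id=311: ✓ → 151
ship_id=312: ✓ → 269
ship_id=313: ✓ → 882
fragile_avg = (533 + 867 + 71 + 14 + 538 + 247 + 344 + 566 + 212 + 151 + 269 + 882) / 12 = 391.1666666667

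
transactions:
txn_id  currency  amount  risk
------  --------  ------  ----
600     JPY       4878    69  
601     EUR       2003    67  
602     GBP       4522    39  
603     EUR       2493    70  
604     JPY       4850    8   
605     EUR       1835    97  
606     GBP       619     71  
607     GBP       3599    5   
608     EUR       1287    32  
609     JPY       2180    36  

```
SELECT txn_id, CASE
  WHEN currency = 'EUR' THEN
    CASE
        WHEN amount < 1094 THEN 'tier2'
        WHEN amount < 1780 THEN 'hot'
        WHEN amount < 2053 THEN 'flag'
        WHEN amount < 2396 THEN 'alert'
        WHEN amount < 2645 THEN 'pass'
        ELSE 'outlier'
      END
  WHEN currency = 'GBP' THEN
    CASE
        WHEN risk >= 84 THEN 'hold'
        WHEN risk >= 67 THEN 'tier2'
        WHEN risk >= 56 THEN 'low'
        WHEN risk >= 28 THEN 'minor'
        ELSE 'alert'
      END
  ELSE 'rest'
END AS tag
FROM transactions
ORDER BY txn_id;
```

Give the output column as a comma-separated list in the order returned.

txn_id=600: currency='JPY' → outer ELSE → rest
txn_id=601: currency='EUR' → inner[amount < 2053] → flag
txn_id=602: currency='GBP' → inner[risk >= 28] → minor
txn_id=603: currency='EUR' → inner[amount < 2645] → pass
txn_id=604: currency='JPY' → outer ELSE → rest
txn_id=605: currency='EUR' → inner[amount < 2053] → flag
txn_id=606: currency='GBP' → inner[risk >= 67] → tier2
txn_id=607: currency='GBP' → inner[ELSE] → alert
txn_id=608: currency='EUR' → inner[amount < 1780] → hot
txn_id=609: currency='JPY' → outer ELSE → rest

rest, flag, minor, pass, rest, flag, tier2, alert, hot, rest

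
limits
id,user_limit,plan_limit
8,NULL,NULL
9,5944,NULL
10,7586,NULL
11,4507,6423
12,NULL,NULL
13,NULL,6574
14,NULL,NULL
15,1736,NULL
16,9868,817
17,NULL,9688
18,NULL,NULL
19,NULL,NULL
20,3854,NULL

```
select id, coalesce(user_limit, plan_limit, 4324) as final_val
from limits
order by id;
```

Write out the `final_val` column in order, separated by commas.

4324, 5944, 7586, 4507, 4324, 6574, 4324, 1736, 9868, 9688, 4324, 4324, 3854

id=8: user_limit=NULL, plan_limit=NULL, → literal 4324 → 4324
id=9: user_limit=5944 → 5944
id=10: user_limit=7586 → 7586
id=11: user_limit=4507 → 4507
id=12: user_limit=NULL, plan_limit=NULL, → literal 4324 → 4324
id=13: user_limit=NULL, plan_limit=6574 → 6574
id=14: user_limit=NULL, plan_limit=NULL, → literal 4324 → 4324
id=15: user_limit=1736 → 1736
id=16: user_limit=9868 → 9868
id=17: user_limit=NULL, plan_limit=9688 → 9688
id=18: user_limit=NULL, plan_limit=NULL, → literal 4324 → 4324
id=19: user_limit=NULL, plan_limit=NULL, → literal 4324 → 4324
id=20: user_limit=3854 → 3854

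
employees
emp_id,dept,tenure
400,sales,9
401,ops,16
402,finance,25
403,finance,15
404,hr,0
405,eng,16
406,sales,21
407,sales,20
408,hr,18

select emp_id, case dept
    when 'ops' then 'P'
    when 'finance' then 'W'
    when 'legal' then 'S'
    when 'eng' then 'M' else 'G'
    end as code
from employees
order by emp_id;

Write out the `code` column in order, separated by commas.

emp_id=400: ELSE → G
emp_id=401: dept='ops' → P
emp_id=402: dept='finance' → W
emp_id=403: dept='finance' → W
emp_id=404: ELSE → G
emp_id=405: dept='eng' → M
emp_id=406: ELSE → G
emp_id=407: ELSE → G
emp_id=408: ELSE → G

G, P, W, W, G, M, G, G, G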